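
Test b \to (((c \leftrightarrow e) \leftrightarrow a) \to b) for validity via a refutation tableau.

Assume the negation and expand:
Initial set: {\lnot (b \to (((c \leftrightarrow e) \leftrightarrow a) \to b))}.
\lnot (b \to (((c \leftrightarrow e) \leftrightarrow a) \to b)): α-rule — add b, \lnot (((c \leftrightarrow e) \leftrightarrow a) \to b).
\lnot (((c \leftrightarrow e) \leftrightarrow a) \to b): α-rule — add ((c \leftrightarrow e) \leftrightarrow a), \lnot b.
× closes — contains both b and \lnot b.
All 1 branch closes.
Every branch closed, so the negation is unsatisfiable and the formula is valid.

Valid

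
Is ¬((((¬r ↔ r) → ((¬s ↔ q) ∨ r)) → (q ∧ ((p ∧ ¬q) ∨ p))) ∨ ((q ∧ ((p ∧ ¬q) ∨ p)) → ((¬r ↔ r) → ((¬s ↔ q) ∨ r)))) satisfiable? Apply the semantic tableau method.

Unsatisfiable

Initial set: {T ¬((((¬r ↔ r) → ((¬s ↔ q) ∨ r)) → (q ∧ ((p ∧ ¬q) ∨ p))) ∨ ((q ∧ ((p ∧ ¬q) ∨ p)) → ((¬r ↔ r) → ((¬s ↔ q) ∨ r))))}.
T ¬((((¬r ↔ r) → ((¬s ↔ q) ∨ r)) → (q ∧ ((p ∧ ¬q) ∨ p))) ∨ ((q ∧ ((p ∧ ¬q) ∨ p)) → ((¬r ↔ r) → ((¬s ↔ q) ∨ r)))): α-rule — add F (((¬r ↔ r) → ((¬s ↔ q) ∨ r)) → (q ∧ ((p ∧ ¬q) ∨ p))), F ((q ∧ ((p ∧ ¬q) ∨ p)) → ((¬r ↔ r) → ((¬s ↔ q) ∨ r))).
F (((¬r ↔ r) → ((¬s ↔ q) ∨ r)) → (q ∧ ((p ∧ ¬q) ∨ p))): α-rule — add T ((¬r ↔ r) → ((¬s ↔ q) ∨ r)), F (q ∧ ((p ∧ ¬q) ∨ p)).
F ((q ∧ ((p ∧ ¬q) ∨ p)) → ((¬r ↔ r) → ((¬s ↔ q) ∨ r))): α-rule — add T (q ∧ ((p ∧ ¬q) ∨ p)), F ((¬r ↔ r) → ((¬s ↔ q) ∨ r)).
T (q ∧ ((p ∧ ¬q) ∨ p)): α-rule — add T q, T ((p ∧ ¬q) ∨ p).
F ((¬r ↔ r) → ((¬s ↔ q) ∨ r)): α-rule — add T (¬r ↔ r), F ((¬s ↔ q) ∨ r).
F ((¬s ↔ q) ∨ r): α-rule — add F (¬s ↔ q), F r.
T ((¬r ↔ r) → ((¬s ↔ q) ∨ r)): β-rule — branch into F (¬r ↔ r)  //  T ((¬s ↔ q) ∨ r).
  branch 1 (add F (¬r ↔ r)):
    F (q ∧ ((p ∧ ¬q) ∨ p)): β-rule — branch into F q  //  F ((p ∧ ¬q) ∨ p).
      branch 1.1 (add F q):
        × closes — contains both q and ¬q.
      branch 1.2 (add F ((p ∧ ¬q) ∨ p)):
        F ((p ∧ ¬q) ∨ p): α-rule — add F (p ∧ ¬q), F p.
        T ((p ∧ ¬q) ∨ p): β-rule — branch into T (p ∧ ¬q)  //  T p.
          branch 1.2.1 (add T (p ∧ ¬q)):
            T (p ∧ ¬q): α-rule — add T p, T ¬q.
            × closes — contains both p and ¬p.
          branch 1.2.2 (add T p):
            × closes — contains both p and ¬p.
  branch 2 (add T ((¬s ↔ q) ∨ r)):
    F (q ∧ ((p ∧ ¬q) ∨ p)): β-rule — branch into F q  //  F ((p ∧ ¬q) ∨ p).
      branch 2.1 (add F q):
        × closes — contains both q and ¬q.
      branch 2.2 (add F ((p ∧ ¬q) ∨ p)):
        F ((p ∧ ¬q) ∨ p): α-rule — add F (p ∧ ¬q), F p.
        T ((p ∧ ¬q) ∨ p): β-rule — branch into T (p ∧ ¬q)  //  T p.
          branch 2.2.1 (add T (p ∧ ¬q)):
            T (p ∧ ¬q): α-rule — add T p, T ¬q.
            × closes — contains both p and ¬p.
          branch 2.2.2 (add T p):
            × closes — contains both p and ¬p.
All 6 branches close.
Every branch closed; the formula is unsatisfiable.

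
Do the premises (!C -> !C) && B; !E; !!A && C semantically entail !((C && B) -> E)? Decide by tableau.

Yes

Initial set: {T ((!C -> !C) && B); T !E; T (!!A && C); F !((C && B) -> E)}.
T ((!C -> !C) && B): α-rule — add T (!C -> !C), T B.
T (!!A && C): α-rule — add T !!A, T C.
T !!A: drop double negation, giving T A.
F !((C && B) -> E): β-rule — branch into F (C && B)  //  T E.
  branch 1 (add F (C && B)):
    T (!C -> !C): β-rule — branch into F !C  //  T !C.
      branch 1.1 (add F !C):
        F (C && B): β-rule — branch into F C  //  F B.
          branch 1.1.1 (add F C):
            × closes — contains both C and !C.
          branch 1.1.2 (add F B):
            × closes — contains both B and !B.
      branch 1.2 (add T !C):
        × closes — contains both C and !C.
  branch 2 (add T E):
    × closes — contains both E and !E.
All 4 branches close.
Every branch closed, so the premises entail the conclusion.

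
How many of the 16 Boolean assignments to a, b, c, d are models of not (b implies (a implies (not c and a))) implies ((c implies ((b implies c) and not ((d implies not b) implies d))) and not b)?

14

Initial set: {(not (b implies (a implies (not c and a))) implies ((c implies ((b implies c) and not ((d implies not b) implies d))) and not b))}.
(not (b implies (a implies (not c and a))) implies ((c implies ((b implies c) and not ((d implies not b) implies d))) and not b)): β-rule — branch into not not (b implies (a implies (not c and a)))  //  ((c implies ((b implies c) and not ((d implies not b) implies d))) and not b).
  branch 1 (add not not (b implies (a implies (not c and a)))):
    not not (b implies (a implies (not c and a))): β-rule — branch into not b  //  (a implies (not c and a)).
      branch 1.1 (add not b):
        ○ open, literals {b=0}.
      branch 1.2 (add (a implies (not c and a))):
        (a implies (not c and a)): β-rule — branch into not a  //  (not c and a).
          branch 1.2.1 (add not a):
            ○ open, literals {a=0}.
          branch 1.2.2 (add (not c and a)):
            (not c and a): α-rule — add not c, a.
            ○ open, literals {a=1, c=0}.
  branch 2 (add ((c implies ((b implies c) and not ((d implies not b) implies d))) and not b)):
    ((c implies ((b implies c) and not ((d implies not b) implies d))) and not b): α-rule — add (c implies ((b implies c) and not ((d implies not b) implies d))), not b.
    (c implies ((b implies c) and not ((d implies not b) implies d))): β-rule — branch into not c  //  ((b implies c) and not ((d implies not b) implies d)).
      branch 2.1 (add not c):
        ○ open, literals {b=0, c=0}.
      branch 2.2 (add ((b implies c) and not ((d implies not b) implies d))):
        ((b implies c) and not ((d implies not b) implies d)): α-rule — add (b implies c), not ((d implies not b) implies d).
        not ((d implies not b) implies d): α-rule — add (d implies not b), not d.
        (b implies c): β-rule — branch into not b  //  c.
          branch 2.2.1 (add not b):
            (d implies not b): β-rule — branch into not d  //  not b.
              branch 2.2.1.1 (add not d):
                ○ open, literals {b=0, d=0}.
              branch 2.2.1.2 (add not b):
                ○ open, literals {b=0, d=0}.
          branch 2.2.2 (add c):
            (d implies not b): β-rule — branch into not d  //  not b.
              branch 2.2.2.1 (add not d):
                ○ open, literals {b=0, c=1, d=0}.
              branch 2.2.2.2 (add not b):
                ○ open, literals {b=0, c=1, d=0}.
0 branches closed, 8 open.
Each open branch fixes some atoms; the unmentioned ones are free. Counting distinct full assignments: branch {b=0} (a, c, d) contributes 8 new; branch {a=0} (b, c, d) contributes 4 new; branch {a=1, c=0} (b, d) contributes 2 new; branch {b=0, c=0} (a, d) contributes 0 new; branch {b=0, d=0} (a, c) contributes 0 new; branch {b=0, d=0} (a, c) contributes 0 new; branch {b=0, c=1, d=0} (a) contributes 0 new; branch {b=0, c=1, d=0} (a) contributes 0 new. Total: 14.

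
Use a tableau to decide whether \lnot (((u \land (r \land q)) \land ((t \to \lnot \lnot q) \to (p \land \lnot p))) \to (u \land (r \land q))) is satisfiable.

Unsatisfiable

Initial set: {\lnot (((u \land (r \land q)) \land ((t \to \lnot \lnot q) \to (p \land \lnot p))) \to (u \land (r \land q)))}.
\lnot (((u \land (r \land q)) \land ((t \to \lnot \lnot q) \to (p \land \lnot p))) \to (u \land (r \land q))): α-rule — add ((u \land (r \land q)) \land ((t \to \lnot \lnot q) \to (p \land \lnot p))), \lnot (u \land (r \land q)).
((u \land (r \land q)) \land ((t \to \lnot \lnot q) \to (p \land \lnot p))): α-rule — add (u \land (r \land q)), ((t \to \lnot \lnot q) \to (p \land \lnot p)).
(u \land (r \land q)): α-rule — add u, (r \land q).
(r \land q): α-rule — add r, q.
\lnot (u \land (r \land q)): β-rule — branch into \lnot u  //  \lnot (r \land q).
  branch 1 (add \lnot u):
    × closes — contains both u and \lnot u.
  branch 2 (add \lnot (r \land q)):
    ((t \to \lnot \lnot q) \to (p \land \lnot p)): β-rule — branch into \lnot (t \to \lnot \lnot q)  //  (p \land \lnot p).
      branch 2.1 (add \lnot (t \to \lnot \lnot q)):
        \lnot (t \to \lnot \lnot q): α-rule — add t, \lnot \lnot \lnot q.
        \lnot \lnot \lnot q: drop double negation, giving \lnot q.
        × closes — contains both q and \lnot q.
      branch 2.2 (add (p \land \lnot p)):
        (p \land \lnot p): α-rule — add p, \lnot p.
        × closes — contains both p and \lnot p.
All 3 branches close.
Every branch closed; the formula is unsatisfiable.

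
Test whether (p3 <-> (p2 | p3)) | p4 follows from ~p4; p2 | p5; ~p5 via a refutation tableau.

No

Initial set: {~p4; (p2 | p5); ~p5; ~((p3 <-> (p2 | p3)) | p4)}.
~((p3 <-> (p2 | p3)) | p4): α-rule — add ~(p3 <-> (p2 | p3)), ~p4.
(p2 | p5): β-rule — branch into p2  //  p5.
  branch 1 (add p2):
    ~(p3 <-> (p2 | p3)): β-rule — branch into p3, ~(p2 | p3)  //  ~p3, (p2 | p3).
      branch 1.1 (add p3, ~(p2 | p3)):
        ~(p2 | p3): α-rule — add ~p2, ~p3.
        × closes — contains both p2 and ~p2.
      branch 1.2 (add ~p3, (p2 | p3)):
        (p2 | p3): β-rule — branch into p2  //  p3.
          branch 1.2.1 (add p2):
            ○ open, literals {p2=true, p3=false, p4=false, p5=false}.
          branch 1.2.2 (add p3):
            × closes — contains both p3 and ~p3.
  branch 2 (add p5):
    × closes — contains both p5 and ~p5.
3 branches closed, 1 open.
An open branch gives a countermodel: p2=true, p3=false, p4=false, p5=false (unmentioned atoms arbitrary); the premises hold there but the conclusion fails.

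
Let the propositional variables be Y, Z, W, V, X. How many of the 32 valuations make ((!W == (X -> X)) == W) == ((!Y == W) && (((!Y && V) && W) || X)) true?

Initial set: {(((!W == (X -> X)) == W) == ((!Y == W) && (((!Y && V) && W) || X)))}.
(((!W == (X -> X)) == W) == ((!Y == W) && (((!Y && V) && W) || X))): β-rule — branch into ((!W == (X -> X)) == W), ((!Y == W) && (((!Y && V) && W) || X))  //  !((!W == (X -> X)) == W), !((!Y == W) && (((!Y && V) && W) || X)).
  branch 1 (add ((!W == (X -> X)) == W), ((!Y == W) && (((!Y && V) && W) || X))):
    ((!Y == W) && (((!Y && V) && W) || X)): α-rule — add (!Y == W), (((!Y && V) && W) || X).
    ((!W == (X -> X)) == W): β-rule — branch into (!W == (X -> X)), W  //  !(!W == (X -> X)), !W.
      branch 1.1 (add (!W == (X -> X)), W):
        (!Y == W): β-rule — branch into !Y, W  //  !!Y, !W.
          branch 1.1.1 (add !Y, W):
            (((!Y && V) && W) || X): β-rule — branch into ((!Y && V) && W)  //  X.
              branch 1.1.1.1 (add ((!Y && V) && W)):
                ((!Y && V) && W): α-rule — add (!Y && V), W.
                (!Y && V): α-rule — add !Y, V.
                (!W == (X -> X)): β-rule — branch into !W, (X -> X)  //  !!W, !(X -> X).
                  branch 1.1.1.1.1 (add !W, (X -> X)):
                    × closes — contains both W and !W.
                  branch 1.1.1.1.2 (add !!W, !(X -> X)):
                    !(X -> X): α-rule — add X, !X.
                    × closes — contains both X and !X.
              branch 1.1.1.2 (add X):
                (!W == (X -> X)): β-rule — branch into !W, (X -> X)  //  !!W, !(X -> X).
                  branch 1.1.1.2.1 (add !W, (X -> X)):
                    × closes — contains both W and !W.
                  branch 1.1.1.2.2 (add !!W, !(X -> X)):
                    !(X -> X): α-rule — add X, !X.
                    × closes — contains both X and !X.
          branch 1.1.2 (add !!Y, !W):
            × closes — contains both W and !W.
      branch 1.2 (add !(!W == (X -> X)), !W):
        (!Y == W): β-rule — branch into !Y, W  //  !!Y, !W.
          branch 1.2.1 (add !Y, W):
            × closes — contains both W and !W.
          branch 1.2.2 (add !!Y, !W):
            (((!Y && V) && W) || X): β-rule — branch into ((!Y && V) && W)  //  X.
              branch 1.2.2.1 (add ((!Y && V) && W)):
                ((!Y && V) && W): α-rule — add (!Y && V), W.
                × closes — contains both W and !W.
              branch 1.2.2.2 (add X):
                !(!W == (X -> X)): β-rule — branch into !W, !(X -> X)  //  !!W, (X -> X).
                  branch 1.2.2.2.1 (add !W, !(X -> X)):
                    !(X -> X): α-rule — add X, !X.
                    × closes — contains both X and !X.
                  branch 1.2.2.2.2 (add !!W, (X -> X)):
                    × closes — contains both W and !W.
  branch 2 (add !((!W == (X -> X)) == W), !((!Y == W) && (((!Y && V) && W) || X))):
    !((!W == (X -> X)) == W): β-rule — branch into (!W == (X -> X)), !W  //  !(!W == (X -> X)), W.
      branch 2.1 (add (!W == (X -> X)), !W):
        !((!Y == W) && (((!Y && V) && W) || X)): β-rule — branch into !(!Y == W)  //  !(((!Y && V) && W) || X).
          branch 2.1.1 (add !(!Y == W)):
            (!W == (X -> X)): β-rule — branch into !W, (X -> X)  //  !!W, !(X -> X).
              branch 2.1.1.1 (add !W, (X -> X)):
                !(!Y == W): β-rule — branch into !Y, !W  //  !!Y, W.
                  branch 2.1.1.1.1 (add !Y, !W):
                    (X -> X): β-rule — branch into !X  //  X.
                      branch 2.1.1.1.1.1 (add !X):
                        ○ open, literals {W=F, X=F, Y=F}.
                      branch 2.1.1.1.1.2 (add X):
                        ○ open, literals {W=F, X=T, Y=F}.
                  branch 2.1.1.1.2 (add !!Y, W):
                    × closes — contains both W and !W.
              branch 2.1.1.2 (add !!W, !(X -> X)):
                × closes — contains both W and !W.
          branch 2.1.2 (add !(((!Y && V) && W) || X)):
            !(((!Y && V) && W) || X): α-rule — add !((!Y && V) && W), !X.
            (!W == (X -> X)): β-rule — branch into !W, (X -> X)  //  !!W, !(X -> X).
              branch 2.1.2.1 (add !W, (X -> X)):
                !((!Y && V) && W): β-rule — branch into !(!Y && V)  //  !W.
                  branch 2.1.2.1.1 (add !(!Y && V)):
                    (X -> X): β-rule — branch into !X  //  X.
                      branch 2.1.2.1.1.1 (add !X):
                        !(!Y && V): β-rule — branch into !!Y  //  !V.
                          branch 2.1.2.1.1.1.1 (add !!Y):
                            ○ open, literals {W=F, X=F, Y=T}.
                          branch 2.1.2.1.1.1.2 (add !V):
                            ○ open, literals {V=F, W=F, X=F}.
                      branch 2.1.2.1.1.2 (add X):
                        × closes — contains both X and !X.
                  branch 2.1.2.1.2 (add !W):
                    (X -> X): β-rule — branch into !X  //  X.
                      branch 2.1.2.1.2.1 (add !X):
                        ○ open, literals {W=F, X=F}.
                      branch 2.1.2.1.2.2 (add X):
                        × closes — contains both X and !X.
              branch 2.1.2.2 (add !!W, !(X -> X)):
                × closes — contains both W and !W.
      branch 2.2 (add !(!W == (X -> X)), W):
        !((!Y == W) && (((!Y && V) && W) || X)): β-rule — branch into !(!Y == W)  //  !(((!Y && V) && W) || X).
          branch 2.2.1 (add !(!Y == W)):
            !(!W == (X -> X)): β-rule — branch into !W, !(X -> X)  //  !!W, (X -> X).
              branch 2.2.1.1 (add !W, !(X -> X)):
                × closes — contains both W and !W.
              branch 2.2.1.2 (add !!W, (X -> X)):
                !(!Y == W): β-rule — branch into !Y, !W  //  !!Y, W.
                  branch 2.2.1.2.1 (add !Y, !W):
                    × closes — contains both W and !W.
                  branch 2.2.1.2.2 (add !!Y, W):
                    (X -> X): β-rule — branch into !X  //  X.
                      branch 2.2.1.2.2.1 (add !X):
                        ○ open, literals {W=T, X=F, Y=T}.
                      branch 2.2.1.2.2.2 (add X):
                        ○ open, literals {W=T, X=T, Y=T}.
          branch 2.2.2 (add !(((!Y && V) && W) || X)):
            !(((!Y && V) && W) || X): α-rule — add !((!Y && V) && W), !X.
            !(!W == (X -> X)): β-rule — branch into !W, !(X -> X)  //  !!W, (X -> X).
              branch 2.2.2.1 (add !W, !(X -> X)):
                × closes — contains both W and !W.
              branch 2.2.2.2 (add !!W, (X -> X)):
                !((!Y && V) && W): β-rule — branch into !(!Y && V)  //  !W.
                  branch 2.2.2.2.1 (add !(!Y && V)):
                    (X -> X): β-rule — branch into !X  //  X.
                      branch 2.2.2.2.1.1 (add !X):
                        !(!Y && V): β-rule — branch into !!Y  //  !V.
                          branch 2.2.2.2.1.1.1 (add !!Y):
                            ○ open, literals {W=T, X=F, Y=T}.
                          branch 2.2.2.2.1.1.2 (add !V):
                            ○ open, literals {V=F, W=T, X=F}.
                      branch 2.2.2.2.1.2 (add X):
                        × closes — contains both X and !X.
                  branch 2.2.2.2.2 (add !W):
                    × closes — contains both W and !W.
19 branches closed, 9 open.
Each open branch fixes some atoms; the unmentioned ones are free. Counting distinct full assignments: branch {W=F, X=F, Y=F} (Z, V) contributes 4 new; branch {W=F, X=T, Y=F} (Z, V) contributes 4 new; branch {W=F, X=F, Y=T} (Z, V) contributes 4 new; branch {V=F, W=F, X=F} (Y, Z) contributes 0 new; branch {W=F, X=F} (Y, Z, V) contributes 0 new; branch {W=T, X=F, Y=T} (Z, V) contributes 4 new; branch {W=T, X=T, Y=T} (Z, V) contributes 4 new; branch {W=T, X=F, Y=T} (Z, V) contributes 0 new; branch {V=F, W=T, X=F} (Y, Z) contributes 2 new. Total: 22.

22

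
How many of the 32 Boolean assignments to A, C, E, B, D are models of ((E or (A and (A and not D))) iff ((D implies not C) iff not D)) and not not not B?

Initial set: {(((E or (A and (A and not D))) iff ((D implies not C) iff not D)) and not not not B)}.
(((E or (A and (A and not D))) iff ((D implies not C) iff not D)) and not not not B): α-rule — add ((E or (A and (A and not D))) iff ((D implies not C) iff not D)), not not not B.
not not not B: drop double negation, giving not B.
((E or (A and (A and not D))) iff ((D implies not C) iff not D)): β-rule — branch into (E or (A and (A and not D))), ((D implies not C) iff not D)  //  not (E or (A and (A and not D))), not ((D implies not C) iff not D).
  branch 1 (add (E or (A and (A and not D))), ((D implies not C) iff not D)):
    (E or (A and (A and not D))): β-rule — branch into E  //  (A and (A and not D)).
      branch 1.1 (add E):
        ((D implies not C) iff not D): β-rule — branch into (D implies not C), not D  //  not (D implies not C), not not D.
          branch 1.1.1 (add (D implies not C), not D):
            (D implies not C): β-rule — branch into not D  //  not C.
              branch 1.1.1.1 (add not D):
                ○ open, literals {B=F, D=F, E=T}.
              branch 1.1.1.2 (add not C):
                ○ open, literals {B=F, C=F, D=F, E=T}.
          branch 1.1.2 (add not (D implies not C), not not D):
            not (D implies not C): α-rule — add D, not not C.
            ○ open, literals {B=F, C=T, D=T, E=T}.
      branch 1.2 (add (A and (A and not D))):
        (A and (A and not D)): α-rule — add A, (A and not D).
        (A and not D): α-rule — add A, not D.
        ((D implies not C) iff not D): β-rule — branch into (D implies not C), not D  //  not (D implies not C), not not D.
          branch 1.2.1 (add (D implies not C), not D):
            (D implies not C): β-rule — branch into not D  //  not C.
              branch 1.2.1.1 (add not D):
                ○ open, literals {A=T, B=F, D=F}.
              branch 1.2.1.2 (add not C):
                ○ open, literals {A=T, B=F, C=F, D=F}.
          branch 1.2.2 (add not (D implies not C), not not D):
            × closes — contains both D and not D.
  branch 2 (add not (E or (A and (A and not D))), not ((D implies not C) iff not D)):
    not (E or (A and (A and not D))): α-rule — add not E, not (A and (A and not D)).
    not ((D implies not C) iff not D): β-rule — branch into (D implies not C), not not D  //  not (D implies not C), not D.
      branch 2.1 (add (D implies not C), not not D):
        not (A and (A and not D)): β-rule — branch into not A  //  not (A and not D).
          branch 2.1.1 (add not A):
            (D implies not C): β-rule — branch into not D  //  not C.
              branch 2.1.1.1 (add not D):
                × closes — contains both D and not D.
              branch 2.1.1.2 (add not C):
                ○ open, literals {A=F, B=F, C=F, D=T, E=F}.
          branch 2.1.2 (add not (A and not D)):
            (D implies not C): β-rule — branch into not D  //  not C.
              branch 2.1.2.1 (add not D):
                × closes — contains both D and not D.
              branch 2.1.2.2 (add not C):
                not (A and not D): β-rule — branch into not A  //  not not D.
                  branch 2.1.2.2.1 (add not A):
                    ○ open, literals {A=F, B=F, C=F, D=T, E=F}.
                  branch 2.1.2.2.2 (add not not D):
                    ○ open, literals {B=F, C=F, D=T, E=F}.
      branch 2.2 (add not (D implies not C), not D):
        not (D implies not C): α-rule — add D, not not C.
        × closes — contains both D and not D.
4 branches closed, 8 open.
Each open branch fixes some atoms; the unmentioned ones are free. Counting distinct full assignments: branch {B=F, D=F, E=T} (A, C) contributes 4 new; branch {B=F, C=F, D=F, E=T} (A) contributes 0 new; branch {B=F, C=T, D=T, E=T} (A) contributes 2 new; branch {A=T, B=F, D=F} (C, E) contributes 2 new; branch {A=T, B=F, C=F, D=F} (E) contributes 0 new; branch {A=F, B=F, C=F, D=T, E=F} (none free) contributes 1 new; branch {A=F, B=F, C=F, D=T, E=F} (none free) contributes 0 new; branch {B=F, C=F, D=T, E=F} (A) contributes 1 new. Total: 10.

10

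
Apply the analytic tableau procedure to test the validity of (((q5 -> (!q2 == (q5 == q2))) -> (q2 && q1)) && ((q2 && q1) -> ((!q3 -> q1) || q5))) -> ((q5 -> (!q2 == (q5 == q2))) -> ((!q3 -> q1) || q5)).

Valid

Assume the negation and expand:
Initial set: {F ((((q5 -> (!q2 == (q5 == q2))) -> (q2 && q1)) && ((q2 && q1) -> ((!q3 -> q1) || q5))) -> ((q5 -> (!q2 == (q5 == q2))) -> ((!q3 -> q1) || q5)))}.
F ((((q5 -> (!q2 == (q5 == q2))) -> (q2 && q1)) && ((q2 && q1) -> ((!q3 -> q1) || q5))) -> ((q5 -> (!q2 == (q5 == q2))) -> ((!q3 -> q1) || q5))): α-rule — add T (((q5 -> (!q2 == (q5 == q2))) -> (q2 && q1)) && ((q2 && q1) -> ((!q3 -> q1) || q5))), F ((q5 -> (!q2 == (q5 == q2))) -> ((!q3 -> q1) || q5)).
T (((q5 -> (!q2 == (q5 == q2))) -> (q2 && q1)) && ((q2 && q1) -> ((!q3 -> q1) || q5))): α-rule — add T ((q5 -> (!q2 == (q5 == q2))) -> (q2 && q1)), T ((q2 && q1) -> ((!q3 -> q1) || q5)).
F ((q5 -> (!q2 == (q5 == q2))) -> ((!q3 -> q1) || q5)): α-rule — add T (q5 -> (!q2 == (q5 == q2))), F ((!q3 -> q1) || q5).
F ((!q3 -> q1) || q5): α-rule — add F (!q3 -> q1), F q5.
F (!q3 -> q1): α-rule — add T !q3, F q1.
T ((q5 -> (!q2 == (q5 == q2))) -> (q2 && q1)): β-rule — branch into F (q5 -> (!q2 == (q5 == q2)))  //  T (q2 && q1).
  branch 1 (add F (q5 -> (!q2 == (q5 == q2)))):
    F (q5 -> (!q2 == (q5 == q2))): α-rule — add T q5, F (!q2 == (q5 == q2)).
    × closes — contains both q5 and !q5.
  branch 2 (add T (q2 && q1)):
    T (q2 && q1): α-rule — add T q2, T q1.
    × closes — contains both q1 and !q1.
All 2 branches close.
Every branch closed, so the negation is unsatisfiable and the formula is valid.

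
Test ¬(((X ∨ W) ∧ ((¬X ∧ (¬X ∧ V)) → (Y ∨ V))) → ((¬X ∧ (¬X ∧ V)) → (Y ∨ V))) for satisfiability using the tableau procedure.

Unsatisfiable

Initial set: {T ¬(((X ∨ W) ∧ ((¬X ∧ (¬X ∧ V)) → (Y ∨ V))) → ((¬X ∧ (¬X ∧ V)) → (Y ∨ V)))}.
T ¬(((X ∨ W) ∧ ((¬X ∧ (¬X ∧ V)) → (Y ∨ V))) → ((¬X ∧ (¬X ∧ V)) → (Y ∨ V))): α-rule — add T ((X ∨ W) ∧ ((¬X ∧ (¬X ∧ V)) → (Y ∨ V))), F ((¬X ∧ (¬X ∧ V)) → (Y ∨ V)).
T ((X ∨ W) ∧ ((¬X ∧ (¬X ∧ V)) → (Y ∨ V))): α-rule — add T (X ∨ W), T ((¬X ∧ (¬X ∧ V)) → (Y ∨ V)).
F ((¬X ∧ (¬X ∧ V)) → (Y ∨ V)): α-rule — add T (¬X ∧ (¬X ∧ V)), F (Y ∨ V).
T (¬X ∧ (¬X ∧ V)): α-rule — add T ¬X, T (¬X ∧ V).
F (Y ∨ V): α-rule — add F Y, F V.
T (¬X ∧ V): α-rule — add T ¬X, T V.
× closes — contains both V and ¬V.
All 1 branch closes.
Every branch closed; the formula is unsatisfiable.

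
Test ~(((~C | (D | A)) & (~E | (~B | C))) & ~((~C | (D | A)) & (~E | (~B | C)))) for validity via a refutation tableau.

Assume the negation and expand:
Initial set: {F ~(((~C | (D | A)) & (~E | (~B | C))) & ~((~C | (D | A)) & (~E | (~B | C))))}.
F ~(((~C | (D | A)) & (~E | (~B | C))) & ~((~C | (D | A)) & (~E | (~B | C)))): α-rule — add T ((~C | (D | A)) & (~E | (~B | C))), T ~((~C | (D | A)) & (~E | (~B | C))).
T ((~C | (D | A)) & (~E | (~B | C))): α-rule — add T (~C | (D | A)), T (~E | (~B | C)).
T ~((~C | (D | A)) & (~E | (~B | C))): β-rule — branch into F (~C | (D | A))  //  F (~E | (~B | C)).
  branch 1 (add F (~C | (D | A))):
    F (~C | (D | A)): α-rule — add F ~C, F (D | A).
    F (D | A): α-rule — add F D, F A.
    T (~C | (D | A)): β-rule — branch into T ~C  //  T (D | A).
      branch 1.1 (add T ~C):
        × closes — contains both C and ~C.
      branch 1.2 (add T (D | A)):
        T (~E | (~B | C)): β-rule — branch into T ~E  //  T (~B | C).
          branch 1.2.1 (add T ~E):
            T (D | A): β-rule — branch into T D  //  T A.
              branch 1.2.1.1 (add T D):
                × closes — contains both D and ~D.
              branch 1.2.1.2 (add T A):
                × closes — contains both A and ~A.
          branch 1.2.2 (add T (~B | C)):
            T (D | A): β-rule — branch into T D  //  T A.
              branch 1.2.2.1 (add T D):
                × closes — contains both D and ~D.
              branch 1.2.2.2 (add T A):
                × closes — contains both A and ~A.
  branch 2 (add F (~E | (~B | C))):
    F (~E | (~B | C)): α-rule — add F ~E, F (~B | C).
    F (~B | C): α-rule — add F ~B, F C.
    T (~C | (D | A)): β-rule — branch into T ~C  //  T (D | A).
      branch 2.1 (add T ~C):
        T (~E | (~B | C)): β-rule — branch into T ~E  //  T (~B | C).
          branch 2.1.1 (add T ~E):
            × closes — contains both E and ~E.
          branch 2.1.2 (add T (~B | C)):
            T (~B | C): β-rule — branch into T ~B  //  T C.
              branch 2.1.2.1 (add T ~B):
                × closes — contains both B and ~B.
              branch 2.1.2.2 (add T C):
                × closes — contains both C and ~C.
      branch 2.2 (add T (D | A)):
        T (~E | (~B | C)): β-rule — branch into T ~E  //  T (~B | C).
          branch 2.2.1 (add T ~E):
            × closes — contains both E and ~E.
          branch 2.2.2 (add T (~B | C)):
            T (D | A): β-rule — branch into T D  //  T A.
              branch 2.2.2.1 (add T D):
                T (~B | C): β-rule — branch into T ~B  //  T C.
                  branch 2.2.2.1.1 (add T ~B):
                    × closes — contains both B and ~B.
                  branch 2.2.2.1.2 (add T C):
                    × closes — contains both C and ~C.
              branch 2.2.2.2 (add T A):
                T (~B | C): β-rule — branch into T ~B  //  T C.
                  branch 2.2.2.2.1 (add T ~B):
                    × closes — contains both B and ~B.
                  branch 2.2.2.2.2 (add T C):
                    × closes — contains both C and ~C.
All 13 branches close.
Every branch closed, so the negation is unsatisfiable and the formula is valid.

Valid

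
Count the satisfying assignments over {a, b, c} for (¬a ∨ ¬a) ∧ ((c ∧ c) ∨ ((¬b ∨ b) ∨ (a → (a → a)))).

4

Initial set: {T ((¬a ∨ ¬a) ∧ ((c ∧ c) ∨ ((¬b ∨ b) ∨ (a → (a → a)))))}.
T ((¬a ∨ ¬a) ∧ ((c ∧ c) ∨ ((¬b ∨ b) ∨ (a → (a → a))))): α-rule — add T (¬a ∨ ¬a), T ((c ∧ c) ∨ ((¬b ∨ b) ∨ (a → (a → a)))).
T (¬a ∨ ¬a): β-rule — branch into T ¬a  //  T ¬a.
  branch 1 (add T ¬a):
    T ((c ∧ c) ∨ ((¬b ∨ b) ∨ (a → (a → a)))): β-rule — branch into T (c ∧ c)  //  T ((¬b ∨ b) ∨ (a → (a → a))).
      branch 1.1 (add T (c ∧ c)):
        T (c ∧ c): α-rule — add T c, T c.
        ○ open, literals {a=false, c=true}.
      branch 1.2 (add T ((¬b ∨ b) ∨ (a → (a → a)))):
        T ((¬b ∨ b) ∨ (a → (a → a))): β-rule — branch into T (¬b ∨ b)  //  T (a → (a → a)).
          branch 1.2.1 (add T (¬b ∨ b)):
            T (¬b ∨ b): β-rule — branch into T ¬b  //  T b.
              branch 1.2.1.1 (add T ¬b):
                ○ open, literals {a=false, b=false}.
              branch 1.2.1.2 (add T b):
                ○ open, literals {a=false, b=true}.
          branch 1.2.2 (add T (a → (a → a))):
            T (a → (a → a)): β-rule — branch into F a  //  T (a → a).
              branch 1.2.2.1 (add F a):
                ○ open, literals {a=false}.
              branch 1.2.2.2 (add T (a → a)):
                T (a → a): β-rule — branch into F a  //  T a.
                  branch 1.2.2.2.1 (add F a):
                    ○ open, literals {a=false}.
                  branch 1.2.2.2.2 (add T a):
                    × closes — contains both a and ¬a.
  branch 2 (add T ¬a):
    T ((c ∧ c) ∨ ((¬b ∨ b) ∨ (a → (a → a)))): β-rule — branch into T (c ∧ c)  //  T ((¬b ∨ b) ∨ (a → (a → a))).
      branch 2.1 (add T (c ∧ c)):
        T (c ∧ c): α-rule — add T c, T c.
        ○ open, literals {a=false, c=true}.
      branch 2.2 (add T ((¬b ∨ b) ∨ (a → (a → a)))):
        T ((¬b ∨ b) ∨ (a → (a → a))): β-rule — branch into T (¬b ∨ b)  //  T (a → (a → a)).
          branch 2.2.1 (add T (¬b ∨ b)):
            T (¬b ∨ b): β-rule — branch into T ¬b  //  T b.
              branch 2.2.1.1 (add T ¬b):
                ○ open, literals {a=false, b=false}.
              branch 2.2.1.2 (add T b):
                ○ open, literals {a=false, b=true}.
          branch 2.2.2 (add T (a → (a → a))):
            T (a → (a → a)): β-rule — branch into F a  //  T (a → a).
              branch 2.2.2.1 (add F a):
                ○ open, literals {a=false}.
              branch 2.2.2.2 (add T (a → a)):
                T (a → a): β-rule — branch into F a  //  T a.
                  branch 2.2.2.2.1 (add F a):
                    ○ open, literals {a=false}.
                  branch 2.2.2.2.2 (add T a):
                    × closes — contains both a and ¬a.
2 branches closed, 10 open.
Each open branch fixes some atoms; the unmentioned ones are free. Counting distinct full assignments: branch {a=false, c=true} (b) contributes 2 new; branch {a=false, b=false} (c) contributes 1 new; branch {a=false, b=true} (c) contributes 1 new; branch {a=false} (b, c) contributes 0 new; branch {a=false} (b, c) contributes 0 new; branch {a=false, c=true} (b) contributes 0 new; branch {a=false, b=false} (c) contributes 0 new; branch {a=false, b=true} (c) contributes 0 new; branch {a=false} (b, c) contributes 0 new; branch {a=false} (b, c) contributes 0 new. Total: 4.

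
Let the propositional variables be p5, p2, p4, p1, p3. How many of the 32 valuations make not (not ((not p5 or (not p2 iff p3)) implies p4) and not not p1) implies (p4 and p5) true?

14

Initial set: {T (not (not ((not p5 or (not p2 iff p3)) implies p4) and not not p1) implies (p4 and p5))}.
T (not (not ((not p5 or (not p2 iff p3)) implies p4) and not not p1) implies (p4 and p5)): β-rule — branch into F not (not ((not p5 or (not p2 iff p3)) implies p4) and not not p1)  //  T (p4 and p5).
  branch 1 (add F not (not ((not p5 or (not p2 iff p3)) implies p4) and not not p1)):
    F not (not ((not p5 or (not p2 iff p3)) implies p4) and not not p1): α-rule — add T not ((not p5 or (not p2 iff p3)) implies p4), T not not p1.
    T not ((not p5 or (not p2 iff p3)) implies p4): α-rule — add T (not p5 or (not p2 iff p3)), F p4.
    T not not p1: drop double negation, giving T p1.
    T (not p5 or (not p2 iff p3)): β-rule — branch into T not p5  //  T (not p2 iff p3).
      branch 1.1 (add T not p5):
        ○ open, literals {p1=1, p4=0, p5=0}.
      branch 1.2 (add T (not p2 iff p3)):
        T (not p2 iff p3): β-rule — branch into T not p2, T p3  //  F not p2, F p3.
          branch 1.2.1 (add T not p2, T p3):
            ○ open, literals {p1=1, p2=0, p3=1, p4=0}.
          branch 1.2.2 (add F not p2, F p3):
            ○ open, literals {p1=1, p2=1, p3=0, p4=0}.
  branch 2 (add T (p4 and p5)):
    T (p4 and p5): α-rule — add T p4, T p5.
    ○ open, literals {p4=1, p5=1}.
0 branches closed, 4 open.
Each open branch fixes some atoms; the unmentioned ones are free. Counting distinct full assignments: branch {p1=1, p4=0, p5=0} (p2, p3) contributes 4 new; branch {p1=1, p2=0, p3=1, p4=0} (p5) contributes 1 new; branch {p1=1, p2=1, p3=0, p4=0} (p5) contributes 1 new; branch {p4=1, p5=1} (p2, p1, p3) contributes 8 new. Total: 14.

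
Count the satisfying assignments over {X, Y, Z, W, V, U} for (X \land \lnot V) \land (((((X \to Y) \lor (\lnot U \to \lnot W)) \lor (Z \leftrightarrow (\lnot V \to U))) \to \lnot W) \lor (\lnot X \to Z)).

16

Initial set: {((X \land \lnot V) \land (((((X \to Y) \lor (\lnot U \to \lnot W)) \lor (Z \leftrightarrow (\lnot V \to U))) \to \lnot W) \lor (\lnot X \to Z)))}.
((X \land \lnot V) \land (((((X \to Y) \lor (\lnot U \to \lnot W)) \lor (Z \leftrightarrow (\lnot V \to U))) \to \lnot W) \lor (\lnot X \to Z))): α-rule — add (X \land \lnot V), (((((X \to Y) \lor (\lnot U \to \lnot W)) \lor (Z \leftrightarrow (\lnot V \to U))) \to \lnot W) \lor (\lnot X \to Z)).
(X \land \lnot V): α-rule — add X, \lnot V.
(((((X \to Y) \lor (\lnot U \to \lnot W)) \lor (Z \leftrightarrow (\lnot V \to U))) \to \lnot W) \lor (\lnot X \to Z)): β-rule — branch into ((((X \to Y) \lor (\lnot U \to \lnot W)) \lor (Z \leftrightarrow (\lnot V \to U))) \to \lnot W)  //  (\lnot X \to Z).
  branch 1 (add ((((X \to Y) \lor (\lnot U \to \lnot W)) \lor (Z \leftrightarrow (\lnot V \to U))) \to \lnot W)):
    ((((X \to Y) \lor (\lnot U \to \lnot W)) \lor (Z \leftrightarrow (\lnot V \to U))) \to \lnot W): β-rule — branch into \lnot (((X \to Y) \lor (\lnot U \to \lnot W)) \lor (Z \leftrightarrow (\lnot V \to U)))  //  \lnot W.
      branch 1.1 (add \lnot (((X \to Y) \lor (\lnot U \to \lnot W)) \lor (Z \leftrightarrow (\lnot V \to U)))):
        \lnot (((X \to Y) \lor (\lnot U \to \lnot W)) \lor (Z \leftrightarrow (\lnot V \to U))): α-rule — add \lnot ((X \to Y) \lor (\lnot U \to \lnot W)), \lnot (Z \leftrightarrow (\lnot V \to U)).
        \lnot ((X \to Y) \lor (\lnot U \to \lnot W)): α-rule — add \lnot (X \to Y), \lnot (\lnot U \to \lnot W).
        \lnot (X \to Y): α-rule — add X, \lnot Y.
        \lnot (\lnot U \to \lnot W): α-rule — add \lnot U, \lnot \lnot W.
        \lnot (Z \leftrightarrow (\lnot V \to U)): β-rule — branch into Z, \lnot (\lnot V \to U)  //  \lnot Z, (\lnot V \to U).
          branch 1.1.1 (add Z, \lnot (\lnot V \to U)):
            \lnot (\lnot V \to U): α-rule — add \lnot V, \lnot U.
            ○ open, literals {U=0, V=0, W=1, X=1, Y=0, Z=1}.
          branch 1.1.2 (add \lnot Z, (\lnot V \to U)):
            (\lnot V \to U): β-rule — branch into \lnot \lnot V  //  U.
              branch 1.1.2.1 (add \lnot \lnot V):
                × closes — contains both V and \lnot V.
              branch 1.1.2.2 (add U):
                × closes — contains both U and \lnot U.
      branch 1.2 (add \lnot W):
        ○ open, literals {V=0, W=0, X=1}.
  branch 2 (add (\lnot X \to Z)):
    (\lnot X \to Z): β-rule — branch into \lnot \lnot X  //  Z.
      branch 2.1 (add \lnot \lnot X):
        ○ open, literals {V=0, X=1}.
      branch 2.2 (add Z):
        ○ open, literals {V=0, X=1, Z=1}.
2 branches closed, 4 open.
Each open branch fixes some atoms; the unmentioned ones are free. Counting distinct full assignments: branch {U=0, V=0, W=1, X=1, Y=0, Z=1} (none free) contributes 1 new; branch {V=0, W=0, X=1} (Y, Z, U) contributes 8 new; branch {V=0, X=1} (Y, Z, W, U) contributes 7 new; branch {V=0, X=1, Z=1} (Y, W, U) contributes 0 new. Total: 16.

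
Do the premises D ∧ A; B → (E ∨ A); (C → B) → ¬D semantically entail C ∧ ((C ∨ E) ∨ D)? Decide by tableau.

Yes

Initial set: {(D ∧ A); (B → (E ∨ A)); ((C → B) → ¬D); ¬(C ∧ ((C ∨ E) ∨ D))}.
(D ∧ A): α-rule — add D, A.
(B → (E ∨ A)): β-rule — branch into ¬B  //  (E ∨ A).
  branch 1 (add ¬B):
    ((C → B) → ¬D): β-rule — branch into ¬(C → B)  //  ¬D.
      branch 1.1 (add ¬(C → B)):
        ¬(C → B): α-rule — add C, ¬B.
        ¬(C ∧ ((C ∨ E) ∨ D)): β-rule — branch into ¬C  //  ¬((C ∨ E) ∨ D).
          branch 1.1.1 (add ¬C):
            × closes — contains both C and ¬C.
          branch 1.1.2 (add ¬((C ∨ E) ∨ D)):
            ¬((C ∨ E) ∨ D): α-rule — add ¬(C ∨ E), ¬D.
            × closes — contains both D and ¬D.
      branch 1.2 (add ¬D):
        × closes — contains both D and ¬D.
  branch 2 (add (E ∨ A)):
    ((C → B) → ¬D): β-rule — branch into ¬(C → B)  //  ¬D.
      branch 2.1 (add ¬(C → B)):
        ¬(C → B): α-rule — add C, ¬B.
        ¬(C ∧ ((C ∨ E) ∨ D)): β-rule — branch into ¬C  //  ¬((C ∨ E) ∨ D).
          branch 2.1.1 (add ¬C):
            × closes — contains both C and ¬C.
          branch 2.1.2 (add ¬((C ∨ E) ∨ D)):
            ¬((C ∨ E) ∨ D): α-rule — add ¬(C ∨ E), ¬D.
            × closes — contains both D and ¬D.
      branch 2.2 (add ¬D):
        × closes — contains both D and ¬D.
All 6 branches close.
Every branch closed, so the premises entail the conclusion.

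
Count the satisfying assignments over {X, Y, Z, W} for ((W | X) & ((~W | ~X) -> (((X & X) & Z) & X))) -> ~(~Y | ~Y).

13

Initial set: {(((W | X) & ((~W | ~X) -> (((X & X) & Z) & X))) -> ~(~Y | ~Y))}.
(((W | X) & ((~W | ~X) -> (((X & X) & Z) & X))) -> ~(~Y | ~Y)): β-rule — branch into ~((W | X) & ((~W | ~X) -> (((X & X) & Z) & X)))  //  ~(~Y | ~Y).
  branch 1 (add ~((W | X) & ((~W | ~X) -> (((X & X) & Z) & X)))):
    ~((W | X) & ((~W | ~X) -> (((X & X) & Z) & X))): β-rule — branch into ~(W | X)  //  ~((~W | ~X) -> (((X & X) & Z) & X)).
      branch 1.1 (add ~(W | X)):
        ~(W | X): α-rule — add ~W, ~X.
        ○ open, literals {W=false, X=false}.
      branch 1.2 (add ~((~W | ~X) -> (((X & X) & Z) & X))):
        ~((~W | ~X) -> (((X & X) & Z) & X)): α-rule — add (~W | ~X), ~(((X & X) & Z) & X).
        (~W | ~X): β-rule — branch into ~W  //  ~X.
          branch 1.2.1 (add ~W):
            ~(((X & X) & Z) & X): β-rule — branch into ~((X & X) & Z)  //  ~X.
              branch 1.2.1.1 (add ~((X & X) & Z)):
                ~((X & X) & Z): β-rule — branch into ~(X & X)  //  ~Z.
                  branch 1.2.1.1.1 (add ~(X & X)):
                    ~(X & X): β-rule — branch into ~X  //  ~X.
                      branch 1.2.1.1.1.1 (add ~X):
                        ○ open, literals {W=false, X=false}.
                      branch 1.2.1.1.1.2 (add ~X):
                        ○ open, literals {W=false, X=false}.
                  branch 1.2.1.1.2 (add ~Z):
                    ○ open, literals {W=false, Z=false}.
              branch 1.2.1.2 (add ~X):
                ○ open, literals {W=false, X=false}.
          branch 1.2.2 (add ~X):
            ~(((X & X) & Z) & X): β-rule — branch into ~((X & X) & Z)  //  ~X.
              branch 1.2.2.1 (add ~((X & X) & Z)):
                ~((X & X) & Z): β-rule — branch into ~(X & X)  //  ~Z.
                  branch 1.2.2.1.1 (add ~(X & X)):
                    ~(X & X): β-rule — branch into ~X  //  ~X.
                      branch 1.2.2.1.1.1 (add ~X):
                        ○ open, literals {X=false}.
                      branch 1.2.2.1.1.2 (add ~X):
                        ○ open, literals {X=false}.
                  branch 1.2.2.1.2 (add ~Z):
                    ○ open, literals {X=false, Z=false}.
              branch 1.2.2.2 (add ~X):
                ○ open, literals {X=false}.
  branch 2 (add ~(~Y | ~Y)):
    ~(~Y | ~Y): α-rule — add ~~Y, ~~Y.
    ○ open, literals {Y=true}.
0 branches closed, 10 open.
Each open branch fixes some atoms; the unmentioned ones are free. Counting distinct full assignments: branch {W=false, X=false} (Y, Z) contributes 4 new; branch {W=false, X=false} (Y, Z) contributes 0 new; branch {W=false, X=false} (Y, Z) contributes 0 new; branch {W=false, Z=false} (X, Y) contributes 2 new; branch {W=false, X=false} (Y, Z) contributes 0 new; branch {X=false} (Y, Z, W) contributes 4 new; branch {X=false} (Y, Z, W) contributes 0 new; branch {X=false, Z=false} (Y, W) contributes 0 new; branch {X=false} (Y, Z, W) contributes 0 new; branch {Y=true} (X, Z, W) contributes 3 new. Total: 13.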